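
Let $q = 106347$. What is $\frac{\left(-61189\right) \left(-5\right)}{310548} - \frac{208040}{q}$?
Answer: $- \frac{3563341445}{3669538684} \approx -0.97106$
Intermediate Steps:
$\frac{\left(-61189\right) \left(-5\right)}{310548} - \frac{208040}{q} = \frac{\left(-61189\right) \left(-5\right)}{310548} - \frac{208040}{106347} = 305945 \cdot \frac{1}{310548} - \frac{208040}{106347} = \frac{305945}{310548} - \frac{208040}{106347} = - \frac{3563341445}{3669538684}$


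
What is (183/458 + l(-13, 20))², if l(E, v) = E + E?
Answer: 137475625/209764 ≈ 655.38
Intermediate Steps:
l(E, v) = 2*E
(183/458 + l(-13, 20))² = (183/458 + 2*(-13))² = (183*(1/458) - 26)² = (183/458 - 26)² = (-11725/458)² = 137475625/209764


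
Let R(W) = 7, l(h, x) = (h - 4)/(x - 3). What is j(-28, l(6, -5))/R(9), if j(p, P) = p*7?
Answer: -28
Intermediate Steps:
l(h, x) = (-4 + h)/(-3 + x)
j(p, P) = 7*p
j(-28, l(6, -5))/R(9) = (7*(-28))/7 = -196*⅐ = -28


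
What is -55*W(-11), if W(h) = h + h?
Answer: 1210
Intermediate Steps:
W(h) = 2*h
-55*W(-11) = -110*(-11) = -55*(-22) = 1210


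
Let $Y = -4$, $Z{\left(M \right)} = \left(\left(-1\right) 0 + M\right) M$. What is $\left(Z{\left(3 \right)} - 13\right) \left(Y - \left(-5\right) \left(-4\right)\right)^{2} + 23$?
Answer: $-2281$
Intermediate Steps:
$Z{\left(M \right)} = M^{2}$ ($Z{\left(M \right)} = \left(0 + M\right) M = M M = M^{2}$)
$\left(Z{\left(3 \right)} - 13\right) \left(Y - \left(-5\right) \left(-4\right)\right)^{2} + 23 = \left(3^{2} - 13\right) \left(-4 - \left(-5\right) \left(-4\right)\right)^{2} + 23 = \left(9 - 13\right) \left(-4 - 20\right)^{2} + 23 = - 4 \left(-4 - 20\right)^{2} + 23 = - 4 \left(-24\right)^{2} + 23 = \left(-4\right) 576 + 23 = -2304 + 23 = -2281$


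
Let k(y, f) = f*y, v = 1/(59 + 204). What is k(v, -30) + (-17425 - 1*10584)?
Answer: -7366397/263 ≈ -28009.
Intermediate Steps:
v = 1/263 ≈ 0.0038023
k(v, -30) + (-17425 - 1*10584) = -30*1/263 + (-17425 - 1*10584) = -30/263 + (-17425 - 10584) = -30/263 - 28009 = -7366397/263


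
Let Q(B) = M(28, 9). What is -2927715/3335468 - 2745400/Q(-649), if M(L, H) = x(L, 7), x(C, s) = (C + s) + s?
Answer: -654094057945/10006404 ≈ -65368.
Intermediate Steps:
x(C, s) = C + 2*s
M(L, H) = 14 + L (M(L, H) = L + 2*7 = L + 14 = 14 + L)
Q(B) = 42 (Q(B) = 14 + 28 = 42)
-2927715/3335468 - 2745400/Q(-649) = -2927715/3335468 - 2745400/42 = -2927715*1/3335468 - 2745400*1/42 = -2927715/3335468 - 196100/3 = -654094057945/10006404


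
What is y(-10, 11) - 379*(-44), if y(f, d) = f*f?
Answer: 16776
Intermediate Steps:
y(f, d) = f²
y(-10, 11) - 379*(-44) = (-10)² - 379*(-44) = 100 + 16676 = 16776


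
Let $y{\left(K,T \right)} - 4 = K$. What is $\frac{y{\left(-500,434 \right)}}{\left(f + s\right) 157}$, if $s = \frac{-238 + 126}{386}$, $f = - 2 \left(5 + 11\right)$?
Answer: $\frac{11966}{122303} \approx 0.097839$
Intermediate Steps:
$y{\left(K,T \right)} = 4 + K$
$f = -32$ ($f = \left(-2\right) 16 = -32$)
$s = - \frac{56}{193}$ ($s = \left(-112\right) \frac{1}{386} = - \frac{56}{193} \approx -0.29016$)
$\frac{y{\left(-500,434 \right)}}{\left(f + s\right) 157} = \frac{4 - 500}{\left(-32 - \frac{56}{193}\right) 157} = - \frac{496}{\left(- \frac{6232}{193}\right) 157} = - \frac{496}{- \frac{978424}{193}} = \left(-496\right) \left(- \frac{193}{978424}\right) = \frac{11966}{122303}$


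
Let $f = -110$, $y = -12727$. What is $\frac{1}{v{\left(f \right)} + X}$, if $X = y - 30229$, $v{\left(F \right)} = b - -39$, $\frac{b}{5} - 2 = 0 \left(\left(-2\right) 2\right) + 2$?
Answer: $- \frac{1}{42897} \approx -2.3312 \cdot 10^{-5}$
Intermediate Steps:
$b = 20$ ($b = 10 + 5 \left(0 \left(\left(-2\right) 2\right) + 2\right) = 10 + 5 \left(0 \left(-4\right) + 2\right) = 10 + 5 \left(0 + 2\right) = 10 + 5 \cdot 2 = 10 + 10 = 20$)
$v{\left(F \right)} = 59$ ($v{\left(F \right)} = 20 - -39 = 20 + 39 = 59$)
$X = -42956$ ($X = -12727 - 30229 = -42956$)
$\frac{1}{v{\left(f \right)} + X} = \frac{1}{59 - 42956} = \frac{1}{-42897} = - \frac{1}{42897}$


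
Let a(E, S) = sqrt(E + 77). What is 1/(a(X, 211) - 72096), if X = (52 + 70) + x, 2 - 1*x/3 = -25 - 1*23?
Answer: -72096/5197832867 - sqrt(349)/5197832867 ≈ -1.3874e-5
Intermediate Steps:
x = 150 (x = 6 - 3*(-25 - 1*23) = 6 - 3*(-25 - 23) = 6 - 3*(-48) = 6 + 144 = 150)
X = 272 (X = (52 + 70) + 150 = 122 + 150 = 272)
a(E, S) = sqrt(77 + E)
1/(a(X, 211) - 72096) = 1/(sqrt(77 + 272) - 72096) = 1/(sqrt(349) - 72096) = 1/(-72096 + sqrt(349))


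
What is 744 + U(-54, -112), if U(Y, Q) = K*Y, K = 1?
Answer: 690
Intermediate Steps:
U(Y, Q) = Y (U(Y, Q) = 1*Y = Y)
744 + U(-54, -112) = 744 - 54 = 690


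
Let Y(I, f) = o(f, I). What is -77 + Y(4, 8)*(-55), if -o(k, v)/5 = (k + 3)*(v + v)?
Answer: 24123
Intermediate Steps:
o(k, v) = -10*v*(3 + k) (o(k, v) = -5*(k + 3)*(v + v) = -5*(3 + k)*2*v = -10*v*(3 + k))
Y(I, f) = -10*I*(3 + f)
-77 + Y(4, 8)*(-55) = -77 - 10*4*(3 + 8)*(-55) = -77 - 10*4*11*(-55) = -77 - 440*(-55) = -77 + 24200 = 24123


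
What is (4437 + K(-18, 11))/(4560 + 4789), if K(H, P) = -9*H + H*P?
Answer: 4401/9349 ≈ 0.47075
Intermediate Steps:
(4437 + K(-18, 11))/(4560 + 4789) = (4437 - 18*(-9 + 11))/(4560 + 4789) = (4437 - 18*2)/9349 = (4437 - 36)*(1/9349) = 4401*(1/9349) = 4401/9349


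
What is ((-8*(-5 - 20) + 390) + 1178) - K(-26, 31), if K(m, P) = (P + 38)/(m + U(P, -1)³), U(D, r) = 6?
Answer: 335851/190 ≈ 1767.6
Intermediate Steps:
K(m, P) = (38 + P)/(216 + m) (K(m, P) = (P + 38)/(m + 6³) = (38 + P)/(m + 216) = (38 + P)/(216 + m))
((-8*(-5 - 20) + 390) + 1178) - K(-26, 31) = ((-8*(-5 - 20) + 390) + 1178) - (38 + 31)/(216 - 26) = ((-8*(-25) + 390) + 1178) - 69/190 = ((200 + 390) + 1178) - 69/190 = (590 + 1178) - 1*69/190 = 1768 - 69/190 = 335851/190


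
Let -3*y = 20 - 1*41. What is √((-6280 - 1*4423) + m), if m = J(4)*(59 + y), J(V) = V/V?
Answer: I*√10637 ≈ 103.14*I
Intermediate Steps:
J(V) = 1
y = 7 (y = -(20 - 1*41)/3 = -(20 - 41)/3 = -⅓*(-21) = 7)
m = 66 (m = 1*(59 + 7) = 1*66 = 66)
√((-6280 - 1*4423) + m) = √((-6280 - 1*4423) + 66) = √((-6280 - 4423) + 66) = √(-10703 + 66) = √(-10637) = I*√10637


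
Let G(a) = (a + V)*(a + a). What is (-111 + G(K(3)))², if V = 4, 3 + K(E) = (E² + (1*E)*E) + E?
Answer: 463761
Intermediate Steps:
K(E) = -3 + E + 2*E² (K(E) = -3 + ((E² + (1*E)*E) + E) = -3 + ((E² + E*E) + E) = -3 + ((E² + E²) + E) = -3 + (2*E² + E) = -3 + (E + 2*E²) = -3 + E + 2*E²)
G(a) = 2*a*(4 + a) (G(a) = (a + 4)*(a + a) = (4 + a)*(2*a) = 2*a*(4 + a))
(-111 + G(K(3)))² = (-111 + 2*(-3 + 3 + 2*3²)*(4 + (-3 + 3 + 2*3²)))² = (-111 + 2*(-3 + 3 + 2*9)*(4 + (-3 + 3 + 2*9)))² = (-111 + 2*(-3 + 3 + 18)*(4 + (-3 + 3 + 18)))² = (-111 + 2*18*(4 + 18))² = (-111 + 2*18*22)² = (-111 + 792)² = 681² = 463761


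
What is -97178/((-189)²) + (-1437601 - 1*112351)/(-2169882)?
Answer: -2879610326/1435376943 ≈ -2.0062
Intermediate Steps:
-97178/((-189)²) + (-1437601 - 1*112351)/(-2169882) = -97178/35721 + (-1437601 - 112351)*(-1/2169882) = -97178*1/35721 - 1549952*(-1/2169882) = -97178/35721 + 774976/1084941 = -2879610326/1435376943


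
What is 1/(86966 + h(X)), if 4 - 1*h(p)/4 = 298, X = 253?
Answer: 1/85790 ≈ 1.1656e-5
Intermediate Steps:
h(p) = -1176 (h(p) = 16 - 4*298 = 16 - 1192 = -1176)
1/(86966 + h(X)) = 1/(86966 - 1176) = 1/85790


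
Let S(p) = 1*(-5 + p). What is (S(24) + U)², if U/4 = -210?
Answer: 674041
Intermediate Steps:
U = -840 (U = 4*(-210) = -840)
S(p) = -5 + p
(S(24) + U)² = ((-5 + 24) - 840)² = (19 - 840)² = (-821)² = 674041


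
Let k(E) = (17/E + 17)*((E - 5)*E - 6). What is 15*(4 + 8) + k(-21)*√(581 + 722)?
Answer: 180 + 61200*√1303/7 ≈ 3.1577e+5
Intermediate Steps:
k(E) = (-6 + E*(-5 + E))*(17 + 17/E) (k(E) = (17 + 17/E)*((-5 + E)*E - 6) = (17 + 17/E)*(E*(-5 + E) - 6) = (17 + 17/E)*(-6 + E*(-5 + E)) = (-6 + E*(-5 + E))*(17 + 17/E))
15*(4 + 8) + k(-21)*√(581 + 722) = 15*(4 + 8) + (-187 - 102/(-21) - 68*(-21) + 17*(-21)²)*√(581 + 722) = 15*12 + (-187 - 102*(-1/21) + 1428 + 17*441)*√1303 = 180 + (-187 + 34/7 + 1428 + 7497)*√1303 = 180 + 61200*√1303/7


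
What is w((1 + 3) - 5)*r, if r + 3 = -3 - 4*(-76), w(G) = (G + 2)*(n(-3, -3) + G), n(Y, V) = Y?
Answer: -1192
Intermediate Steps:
w(G) = (-3 + G)*(2 + G) (w(G) = (G + 2)*(-3 + G) = (2 + G)*(-3 + G) = (-3 + G)*(2 + G))
r = 298 (r = -3 + (-3 - 4*(-76)) = -3 + (-3 + 304) = -3 + 301 = 298)
w((1 + 3) - 5)*r = (-6 + ((1 + 3) - 5)² - ((1 + 3) - 5))*298 = (-6 + (4 - 5)² - (4 - 5))*298 = (-6 + (-1)² - 1*(-1))*298 = (-6 + 1 + 1)*298 = -4*298 = -1192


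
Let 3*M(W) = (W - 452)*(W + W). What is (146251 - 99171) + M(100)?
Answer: 70840/3 ≈ 23613.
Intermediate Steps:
M(W) = 2*W*(-452 + W)/3 (M(W) = ((W - 452)*(W + W))/3 = ((-452 + W)*(2*W))/3 = (2*W*(-452 + W))/3 = 2*W*(-452 + W)/3)
(146251 - 99171) + M(100) = (146251 - 99171) + (⅔)*100*(-452 + 100) = 47080 + (⅔)*100*(-352) = 47080 - 70400/3 = 70840/3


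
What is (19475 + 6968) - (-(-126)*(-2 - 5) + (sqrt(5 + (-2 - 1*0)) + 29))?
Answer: 27296 - sqrt(3) ≈ 27294.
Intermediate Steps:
(19475 + 6968) - (-(-126)*(-2 - 5) + (sqrt(5 + (-2 - 1*0)) + 29)) = 26443 - (-(-126)*(-7) + (sqrt(5 + (-2 + 0)) + 29)) = 26443 - (-42*21 + (sqrt(5 - 2) + 29)) = 26443 - (-882 + (sqrt(3) + 29)) = 26443 - (-882 + (29 + sqrt(3))) = 26443 - (-853 + sqrt(3)) = 26443 + (853 - sqrt(3)) = 27296 - sqrt(3)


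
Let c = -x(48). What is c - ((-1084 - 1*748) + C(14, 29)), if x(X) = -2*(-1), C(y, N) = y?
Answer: 1816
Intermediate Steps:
x(X) = 2
c = -2 (c = -1*2 = -2)
c - ((-1084 - 1*748) + C(14, 29)) = -2 - ((-1084 - 1*748) + 14) = -2 - ((-1084 - 748) + 14) = -2 - (-1832 + 14) = -2 - 1*(-1818) = -2 + 1818 = 1816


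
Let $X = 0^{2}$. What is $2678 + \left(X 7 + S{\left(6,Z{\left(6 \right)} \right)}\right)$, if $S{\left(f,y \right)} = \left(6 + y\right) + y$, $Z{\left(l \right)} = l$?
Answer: $2696$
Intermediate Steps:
$X = 0$
$S{\left(f,y \right)} = 6 + 2 y$
$2678 + \left(X 7 + S{\left(6,Z{\left(6 \right)} \right)}\right) = 2678 + \left(0 \cdot 7 + \left(6 + 2 \cdot 6\right)\right) = 2678 + \left(0 + \left(6 + 12\right)\right) = 2678 + \left(0 + 18\right) = 2678 + 18 = 2696$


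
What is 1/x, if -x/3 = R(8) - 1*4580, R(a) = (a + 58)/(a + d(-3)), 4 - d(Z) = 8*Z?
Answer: 2/27469 ≈ 7.2809e-5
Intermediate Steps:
d(Z) = 4 - 8*Z
R(a) = (58 + a)/(28 + a) (R(a) = (a + 58)/(a + (4 - 8*(-3))) = (58 + a)/(a + (4 + 24)) = (58 + a)/(a + 28) = (58 + a)/(28 + a))
x = 27469/2 (x = -3*((58 + 8)/(28 + 8) - 1*4580) = -3*(66/36 - 4580) = -3*((1/36)*66 - 4580) = -3*(11/6 - 4580) = -3*(-27469/6) = 27469/2 ≈ 13735.)
1/x = 1/(27469/2) = 2/27469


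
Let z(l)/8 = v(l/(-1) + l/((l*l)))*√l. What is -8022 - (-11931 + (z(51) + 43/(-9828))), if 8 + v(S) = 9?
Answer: 38417695/9828 - 8*√51 ≈ 3851.9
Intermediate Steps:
v(S) = 1 (v(S) = -8 + 9 = 1)
z(l) = 8*√l (z(l) = 8*(1*√l) = 8*√l)
-8022 - (-11931 + (z(51) + 43/(-9828))) = -8022 - (-11931 + (8*√51 + 43/(-9828))) = -8022 - (-11931 + (8*√51 + 43*(-1/9828))) = -8022 - (-11931 + (8*√51 - 43/9828)) = -8022 - (-11931 + (-43/9828 + 8*√51)) = -8022 - (-117257911/9828 + 8*√51) = -8022 + (117257911/9828 - 8*√51) = 38417695/9828 - 8*√51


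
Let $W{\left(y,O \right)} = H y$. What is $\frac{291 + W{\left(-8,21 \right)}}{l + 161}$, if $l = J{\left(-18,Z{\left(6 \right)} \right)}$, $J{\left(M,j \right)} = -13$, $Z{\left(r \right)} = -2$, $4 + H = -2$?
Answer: $\frac{339}{148} \approx 2.2905$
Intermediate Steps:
$H = -6$ ($H = -4 - 2 = -6$)
$l = -13$
$W{\left(y,O \right)} = - 6 y$
$\frac{291 + W{\left(-8,21 \right)}}{l + 161} = \frac{291 - -48}{-13 + 161} = \frac{291 + 48}{148} = 339 \cdot \frac{1}{148} = \frac{339}{148}$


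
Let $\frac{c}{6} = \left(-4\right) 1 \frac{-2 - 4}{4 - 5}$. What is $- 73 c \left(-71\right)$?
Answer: $-746352$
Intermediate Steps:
$c = -144$ ($c = 6 \left(-4\right) 1 \frac{-2 - 4}{4 - 5} = 6 \left(- 4 \left(- \frac{6}{-1}\right)\right) = 6 \left(- 4 \left(\left(-6\right) \left(-1\right)\right)\right) = 6 \left(\left(-4\right) 6\right) = 6 \left(-24\right) = -144$)
$- 73 c \left(-71\right) = \left(-73\right) \left(-144\right) \left(-71\right) = 10512 \left(-71\right) = -746352$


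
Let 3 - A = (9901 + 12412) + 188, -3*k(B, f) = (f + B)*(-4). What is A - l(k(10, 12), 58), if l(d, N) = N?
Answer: -22556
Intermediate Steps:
k(B, f) = 4*B/3 + 4*f/3 (k(B, f) = -(f + B)*(-4)/3 = -(B + f)*(-4)/3 = -(-4*B - 4*f)/3 = 4*B/3 + 4*f/3)
A = -22498 (A = 3 - ((9901 + 12412) + 188) = 3 - (22313 + 188) = 3 - 1*22501 = 3 - 22501 = -22498)
A - l(k(10, 12), 58) = -22498 - 1*58 = -22498 - 58 = -22556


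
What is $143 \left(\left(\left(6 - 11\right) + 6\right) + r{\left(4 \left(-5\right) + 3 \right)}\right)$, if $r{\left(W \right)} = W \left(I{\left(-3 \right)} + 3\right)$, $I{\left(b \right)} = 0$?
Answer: $-7150$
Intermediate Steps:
$r{\left(W \right)} = 3 W$ ($r{\left(W \right)} = W \left(0 + 3\right) = W 3 = 3 W$)
$143 \left(\left(\left(6 - 11\right) + 6\right) + r{\left(4 \left(-5\right) + 3 \right)}\right) = 143 \left(\left(\left(6 - 11\right) + 6\right) + 3 \left(4 \left(-5\right) + 3\right)\right) = 143 \left(\left(-5 + 6\right) + 3 \left(-20 + 3\right)\right) = 143 \left(1 + 3 \left(-17\right)\right) = 143 \left(1 - 51\right) = 143 \left(-50\right) = -7150$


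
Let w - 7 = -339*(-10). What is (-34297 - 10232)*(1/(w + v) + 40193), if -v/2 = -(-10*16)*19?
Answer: -4801910197722/2683 ≈ -1.7898e+9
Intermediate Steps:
w = 3397 (w = 7 - 339*(-10) = 7 + 3390 = 3397)
v = -6080 (v = -(-2)*-10*16*19 = -(-2)*(-160*19) = -(-2)*(-3040) = -2*3040 = -6080)
(-34297 - 10232)*(1/(w + v) + 40193) = (-34297 - 10232)*(1/(3397 - 6080) + 40193) = -44529*(1/(-2683) + 40193) = -44529*(-1/2683 + 40193) = -44529*107837818/2683 = -4801910197722/2683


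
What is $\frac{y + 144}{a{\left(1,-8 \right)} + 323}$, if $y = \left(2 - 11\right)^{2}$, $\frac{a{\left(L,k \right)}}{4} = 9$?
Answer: $\frac{225}{359} \approx 0.62674$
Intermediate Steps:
$a{\left(L,k \right)} = 36$ ($a{\left(L,k \right)} = 4 \cdot 9 = 36$)
$y = 81$ ($y = \left(-9\right)^{2} = 81$)
$\frac{y + 144}{a{\left(1,-8 \right)} + 323} = \frac{81 + 144}{36 + 323} = \frac{225}{359}$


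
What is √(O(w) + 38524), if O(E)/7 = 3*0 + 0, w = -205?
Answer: 2*√9631 ≈ 196.28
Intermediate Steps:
O(E) = 0 (O(E) = 7*(3*0 + 0) = 7*(0 + 0) = 7*0 = 0)
√(O(w) + 38524) = √(0 + 38524) = √38524 = 2*√9631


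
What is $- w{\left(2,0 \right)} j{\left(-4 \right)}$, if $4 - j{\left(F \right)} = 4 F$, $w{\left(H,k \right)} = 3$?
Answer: $-60$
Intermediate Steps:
$j{\left(F \right)} = 4 - 4 F$
$- w{\left(2,0 \right)} j{\left(-4 \right)} = \left(-1\right) 3 \left(4 - -16\right) = - 3 \left(4 + 16\right) = \left(-3\right) 20 = -60$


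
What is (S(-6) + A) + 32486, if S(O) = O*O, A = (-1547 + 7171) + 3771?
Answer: 41917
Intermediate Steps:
A = 9395 (A = 5624 + 3771 = 9395)
S(O) = O²
(S(-6) + A) + 32486 = ((-6)² + 9395) + 32486 = (36 + 9395) + 32486 = 9431 + 32486 = 41917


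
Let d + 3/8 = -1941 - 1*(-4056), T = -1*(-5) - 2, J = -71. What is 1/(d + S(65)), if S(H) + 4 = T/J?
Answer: 568/1198811 ≈ 0.00047380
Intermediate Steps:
T = 3 (T = 5 - 2 = 3)
d = 16917/8 (d = -3/8 + (-1941 - 1*(-4056)) = -3/8 + (-1941 + 4056) = -3/8 + 2115 = 16917/8 ≈ 2114.6)
S(H) = -287/71 (S(H) = -4 + 3/(-71) = -4 + 3*(-1/71) = -4 - 3/71 = -287/71)
1/(d + S(65)) = 1/(16917/8 - 287/71) = 1/(1198811/568) = 568/1198811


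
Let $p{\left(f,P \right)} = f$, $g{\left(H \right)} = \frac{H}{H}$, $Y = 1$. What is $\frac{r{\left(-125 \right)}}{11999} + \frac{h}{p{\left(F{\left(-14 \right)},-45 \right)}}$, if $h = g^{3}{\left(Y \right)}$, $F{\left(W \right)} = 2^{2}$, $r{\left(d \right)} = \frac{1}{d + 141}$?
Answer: $\frac{47997}{191984} \approx 0.25001$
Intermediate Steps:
$g{\left(H \right)} = 1$
$r{\left(d \right)} = \frac{1}{141 + d}$
$F{\left(W \right)} = 4$
$h = 1$ ($h = 1^{3} = 1$)
$\frac{r{\left(-125 \right)}}{11999} + \frac{h}{p{\left(F{\left(-14 \right)},-45 \right)}} = \frac{1}{\left(141 - 125\right) 11999} + 1 \cdot \frac{1}{4} = \frac{1}{16} \cdot \frac{1}{11999} + 1 \cdot \frac{1}{4} = \frac{1}{16} \cdot \frac{1}{11999} + \frac{1}{4} = \frac{1}{191984} + \frac{1}{4} = \frac{47997}{191984}$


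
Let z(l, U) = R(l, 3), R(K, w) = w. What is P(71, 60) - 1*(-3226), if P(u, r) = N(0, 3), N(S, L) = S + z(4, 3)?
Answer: 3229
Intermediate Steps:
z(l, U) = 3
N(S, L) = 3 + S (N(S, L) = S + 3 = 3 + S)
P(u, r) = 3 (P(u, r) = 3 + 0 = 3)
P(71, 60) - 1*(-3226) = 3 - 1*(-3226) = 3 + 3226 = 3229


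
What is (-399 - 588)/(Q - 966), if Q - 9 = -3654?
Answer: 329/1537 ≈ 0.21405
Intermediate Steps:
Q = -3645 (Q = 9 - 3654 = -3645)
(-399 - 588)/(Q - 966) = (-399 - 588)/(-3645 - 966) = -987/(-4611) = -987*(-1/4611) = 329/1537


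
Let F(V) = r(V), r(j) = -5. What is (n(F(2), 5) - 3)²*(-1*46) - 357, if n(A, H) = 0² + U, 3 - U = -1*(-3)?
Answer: -771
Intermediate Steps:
U = 0 (U = 3 - (-1)*(-3) = 3 - 1*3 = 3 - 3 = 0)
F(V) = -5
n(A, H) = 0 (n(A, H) = 0² + 0 = 0 + 0 = 0)
(n(F(2), 5) - 3)²*(-1*46) - 357 = (0 - 3)²*(-1*46) - 357 = (-3)²*(-46) - 357 = 9*(-46) - 357 = -414 - 357 = -771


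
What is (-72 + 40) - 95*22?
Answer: -2122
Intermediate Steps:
(-72 + 40) - 95*22 = -32 - 2090 = -2122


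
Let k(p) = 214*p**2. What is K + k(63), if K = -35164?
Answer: 814202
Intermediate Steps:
K + k(63) = -35164 + 214*63**2 = -35164 + 214*3969 = -35164 + 849366 = 814202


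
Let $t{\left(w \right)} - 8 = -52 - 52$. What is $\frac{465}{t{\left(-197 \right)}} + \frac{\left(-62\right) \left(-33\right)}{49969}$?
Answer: $- \frac{7679723}{1599008} \approx -4.8028$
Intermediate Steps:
$t{\left(w \right)} = -96$ ($t{\left(w \right)} = 8 - 104 = -96$)
$\frac{465}{t{\left(-197 \right)}} + \frac{\left(-62\right) \left(-33\right)}{49969} = \frac{465}{-96} + \frac{\left(-62\right) \left(-33\right)}{49969} = 465 \left(- \frac{1}{96}\right) + 2046 \cdot \frac{1}{49969} = - \frac{155}{32} + \frac{2046}{49969} = - \frac{7679723}{1599008}$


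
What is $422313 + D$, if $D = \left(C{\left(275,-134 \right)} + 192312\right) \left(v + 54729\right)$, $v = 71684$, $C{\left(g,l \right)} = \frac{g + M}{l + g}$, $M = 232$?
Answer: $\frac{1142645844740}{47} \approx 2.4312 \cdot 10^{10}$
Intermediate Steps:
$C{\left(g,l \right)} = \frac{232 + g}{g + l}$ ($C{\left(g,l \right)} = \frac{g + 232}{l + g} = \frac{232 + g}{g + l}$)
$D = \frac{1142625996029}{47}$ ($D = \left(\frac{232 + 275}{275 - 134} + 192312\right) \left(71684 + 54729\right) = \left(\frac{1}{141} \cdot 507 + 192312\right) 126413 = \left(\frac{169}{47} + 192312\right) 126413 = \frac{9038833}{47} \cdot 126413 = \frac{1142625996029}{47} \approx 2.4311 \cdot 10^{10}$)
$422313 + D = 422313 + \frac{1142625996029}{47} = \frac{1142645844740}{47}$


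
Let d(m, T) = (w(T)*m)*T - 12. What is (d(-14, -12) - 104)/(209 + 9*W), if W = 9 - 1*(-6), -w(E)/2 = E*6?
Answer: 6019/86 ≈ 69.988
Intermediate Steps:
w(E) = -12*E (w(E) = -2*E*6 = -12*E)
W = 15 (W = 9 + 6 = 15)
d(m, T) = -12 - 12*m*T² (d(m, T) = ((-12*T)*m)*T - 12 = (-12*T*m)*T - 12 = -12*m*T² - 12 = -12 - 12*m*T²)
(d(-14, -12) - 104)/(209 + 9*W) = ((-12 - 12*(-14)*(-12)²) - 104)/(209 + 9*15) = ((-12 - 12*(-14)*144) - 104)/(209 + 135) = ((-12 + 24192) - 104)/344 = (24180 - 104)*(1/344) = 24076*(1/344) = 6019/86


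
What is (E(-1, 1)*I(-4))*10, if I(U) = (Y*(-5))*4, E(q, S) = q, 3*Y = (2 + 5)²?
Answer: 9800/3 ≈ 3266.7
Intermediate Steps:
Y = 49/3 (Y = (2 + 5)²/3 = (⅓)*7² = (⅓)*49 = 49/3 ≈ 16.333)
I(U) = -980/3 (I(U) = ((49/3)*(-5))*4 = -245/3*4 = -980/3)
(E(-1, 1)*I(-4))*10 = -1*(-980/3)*10 = (980/3)*10 = 9800/3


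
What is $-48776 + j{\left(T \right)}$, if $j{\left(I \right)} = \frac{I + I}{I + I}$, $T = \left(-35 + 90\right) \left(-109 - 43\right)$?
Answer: $-48775$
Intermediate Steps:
$T = -8360$ ($T = 55 \left(-152\right) = -8360$)
$j{\left(I \right)} = 1$ ($j{\left(I \right)} = \frac{2 I}{2 I} = 2 I \frac{1}{2 I} = 1$)
$-48776 + j{\left(T \right)} = -48776 + 1 = -48775$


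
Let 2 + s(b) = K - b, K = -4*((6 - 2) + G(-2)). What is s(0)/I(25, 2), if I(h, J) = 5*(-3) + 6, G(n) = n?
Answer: 10/9 ≈ 1.1111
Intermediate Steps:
K = -8 (K = -4*((6 - 2) - 2) = -4*(4 - 2) = -4*2 = -8)
I(h, J) = -9 (I(h, J) = -15 + 6 = -9)
s(b) = -10 - b (s(b) = -2 + (-8 - b) = -10 - b)
s(0)/I(25, 2) = (-10 - 1*0)/(-9) = (-10 + 0)*(-1/9) = -10*(-1/9) = 10/9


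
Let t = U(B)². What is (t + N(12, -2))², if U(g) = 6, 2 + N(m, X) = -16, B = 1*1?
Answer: 324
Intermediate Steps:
B = 1
N(m, X) = -18 (N(m, X) = -2 - 16 = -18)
t = 36 (t = 6² = 36)
(t + N(12, -2))² = (36 - 18)² = 18² = 324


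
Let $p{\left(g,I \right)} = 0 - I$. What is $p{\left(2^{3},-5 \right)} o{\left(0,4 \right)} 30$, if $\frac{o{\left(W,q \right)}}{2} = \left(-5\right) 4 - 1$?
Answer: $-6300$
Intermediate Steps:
$o{\left(W,q \right)} = -42$ ($o{\left(W,q \right)} = 2 \left(\left(-5\right) 4 - 1\right) = 2 \left(-20 - 1\right) = 2 \left(-21\right) = -42$)
$p{\left(g,I \right)} = - I$
$p{\left(2^{3},-5 \right)} o{\left(0,4 \right)} 30 = \left(-1\right) \left(-5\right) \left(-42\right) 30 = 5 \left(-42\right) 30 = \left(-210\right) 30 = -6300$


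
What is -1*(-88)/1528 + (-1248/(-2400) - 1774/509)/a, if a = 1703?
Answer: 231170422/4139098925 ≈ 0.055850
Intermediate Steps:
-1*(-88)/1528 + (-1248/(-2400) - 1774/509)/a = -1*(-88)/1528 + (-1248/(-2400) - 1774/509)/1703 = 88*(1/1528) + (-1248*(-1/2400) - 1774*1/509)*(1/1703) = 11/191 + (13/25 - 1774/509)*(1/1703) = 11/191 - 37733/12725*1/1703 = 11/191 - 37733/21670675 = 231170422/4139098925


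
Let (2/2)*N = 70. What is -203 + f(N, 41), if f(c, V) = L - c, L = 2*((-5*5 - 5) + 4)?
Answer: -325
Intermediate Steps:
N = 70
L = -52 (L = 2*((-25 - 5) + 4) = 2*(-30 + 4) = 2*(-26) = -52)
f(c, V) = -52 - c
-203 + f(N, 41) = -203 + (-52 - 1*70) = -203 + (-52 - 70) = -203 - 122 = -325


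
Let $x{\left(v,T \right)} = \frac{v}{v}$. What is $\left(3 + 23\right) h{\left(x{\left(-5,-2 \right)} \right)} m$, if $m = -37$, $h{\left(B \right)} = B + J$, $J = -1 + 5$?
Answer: $-4810$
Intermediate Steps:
$x{\left(v,T \right)} = 1$
$J = 4$
$h{\left(B \right)} = 4 + B$ ($h{\left(B \right)} = B + 4 = 4 + B$)
$\left(3 + 23\right) h{\left(x{\left(-5,-2 \right)} \right)} m = \left(3 + 23\right) \left(4 + 1\right) \left(-37\right) = 26 \cdot 5 \left(-37\right) = 130 \left(-37\right) = -4810$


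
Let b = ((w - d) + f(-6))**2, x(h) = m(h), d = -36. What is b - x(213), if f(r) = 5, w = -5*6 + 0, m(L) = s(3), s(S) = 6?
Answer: 115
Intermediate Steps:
m(L) = 6
w = -30 (w = -30 + 0 = -30)
x(h) = 6
b = 121 (b = ((-30 - 1*(-36)) + 5)**2 = ((-30 + 36) + 5)**2 = (6 + 5)**2 = 11**2 = 121)
b - x(213) = 121 - 1*6 = 121 - 6 = 115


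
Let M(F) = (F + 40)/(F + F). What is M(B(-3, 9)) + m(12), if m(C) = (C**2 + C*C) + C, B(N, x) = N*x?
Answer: 16187/54 ≈ 299.76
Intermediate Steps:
m(C) = C + 2*C**2 (m(C) = (C**2 + C**2) + C = 2*C**2 + C = C + 2*C**2)
M(F) = (40 + F)/(2*F) (M(F) = (40 + F)/((2*F)) = (40 + F)*(1/(2*F)) = (40 + F)/(2*F))
M(B(-3, 9)) + m(12) = (40 - 3*9)/(2*((-3*9))) + 12*(1 + 2*12) = (1/2)*(40 - 27)/(-27) + 12*(1 + 24) = (1/2)*(-1/27)*13 + 12*25 = -13/54 + 300 = 16187/54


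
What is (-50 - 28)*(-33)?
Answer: 2574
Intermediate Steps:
(-50 - 28)*(-33) = -78*(-33) = 2574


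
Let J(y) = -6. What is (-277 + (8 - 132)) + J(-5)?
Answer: -407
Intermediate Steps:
(-277 + (8 - 132)) + J(-5) = (-277 + (8 - 132)) - 6 = (-277 - 124) - 6 = -401 - 6 = -407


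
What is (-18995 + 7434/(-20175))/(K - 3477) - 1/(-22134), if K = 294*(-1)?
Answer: 942502600759/187105895550 ≈ 5.0373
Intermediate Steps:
K = -294
(-18995 + 7434/(-20175))/(K - 3477) - 1/(-22134) = (-18995 + 7434/(-20175))/(-294 - 3477) - 1/(-22134) = (-18995 + 7434*(-1/20175))/(-3771) - 1*(-1/22134) = (-18995 - 2478/6725)*(-1/3771) + 1/22134 = -127743853/6725*(-1/3771) + 1/22134 = 127743853/25359975 + 1/22134 = 942502600759/187105895550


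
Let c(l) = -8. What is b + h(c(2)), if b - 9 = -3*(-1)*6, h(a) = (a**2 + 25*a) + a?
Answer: -117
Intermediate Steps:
h(a) = a**2 + 26*a
b = 27 (b = 9 - 3*(-1)*6 = 9 + 3*6 = 9 + 18 = 27)
b + h(c(2)) = 27 - 8*(26 - 8) = 27 - 8*18 = 27 - 144 = -117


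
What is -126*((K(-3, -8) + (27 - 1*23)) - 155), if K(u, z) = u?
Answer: 19404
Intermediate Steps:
-126*((K(-3, -8) + (27 - 1*23)) - 155) = -126*((-3 + (27 - 1*23)) - 155) = -126*((-3 + (27 - 23)) - 155) = -126*((-3 + 4) - 155) = -126*(1 - 155) = -126*(-154) = 19404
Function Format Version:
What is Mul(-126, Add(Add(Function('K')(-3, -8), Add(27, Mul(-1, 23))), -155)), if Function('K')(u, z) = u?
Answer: 19404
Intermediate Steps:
Mul(-126, Add(Add(Function('K')(-3, -8), Add(27, Mul(-1, 23))), -155)) = Mul(-126, Add(Add(-3, Add(27, Mul(-1, 23))), -155)) = Mul(-126, Add(Add(-3, Add(27, -23)), -155)) = Mul(-126, Add(Add(-3, 4), -155)) = Mul(-126, Add(1, -155)) = Mul(-126, -154) = 19404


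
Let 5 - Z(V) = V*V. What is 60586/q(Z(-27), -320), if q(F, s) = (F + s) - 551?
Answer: -60586/1595 ≈ -37.985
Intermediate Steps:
Z(V) = 5 - V**2 (Z(V) = 5 - V*V = 5 - V**2)
q(F, s) = -551 + F + s
60586/q(Z(-27), -320) = 60586/(-551 + (5 - 1*(-27)**2) - 320) = 60586/(-551 + (5 - 1*729) - 320) = 60586/(-551 + (5 - 729) - 320) = 60586/(-551 - 724 - 320) = 60586/(-1595) = 60586*(-1/1595) = -60586/1595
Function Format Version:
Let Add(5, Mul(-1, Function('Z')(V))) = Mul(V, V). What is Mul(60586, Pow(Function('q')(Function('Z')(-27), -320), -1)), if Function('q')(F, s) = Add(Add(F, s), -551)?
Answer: Rational(-60586, 1595) ≈ -37.985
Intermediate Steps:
Function('Z')(V) = Add(5, Mul(-1, Pow(V, 2))) (Function('Z')(V) = Add(5, Mul(-1, Mul(V, V))) = Add(5, Mul(-1, Pow(V, 2))))
Function('q')(F, s) = Add(-551, F, s)
Mul(60586, Pow(Function('q')(Function('Z')(-27), -320), -1)) = Mul(60586, Pow(Add(-551, Add(5, Mul(-1, Pow(-27, 2))), -320), -1)) = Mul(60586, Pow(Add(-551, Add(5, Mul(-1, 729)), -320), -1)) = Mul(60586, Pow(Add(-551, Add(5, -729), -320), -1)) = Mul(60586, Pow(Add(-551, -724, -320), -1)) = Mul(60586, Pow(-1595, -1)) = Mul(60586, Rational(-1, 1595)) = Rational(-60586, 1595)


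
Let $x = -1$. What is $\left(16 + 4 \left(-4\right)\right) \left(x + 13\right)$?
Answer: $0$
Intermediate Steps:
$\left(16 + 4 \left(-4\right)\right) \left(x + 13\right) = \left(16 + 4 \left(-4\right)\right) \left(-1 + 13\right) = \left(16 - 16\right) 12 = 0 \cdot 12 = 0$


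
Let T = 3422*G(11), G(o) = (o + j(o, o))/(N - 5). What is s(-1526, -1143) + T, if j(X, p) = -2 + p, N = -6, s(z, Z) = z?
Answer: -85226/11 ≈ -7747.8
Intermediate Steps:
G(o) = 2/11 - 2*o/11 (G(o) = (o + (-2 + o))/(-6 - 5) = (-2 + 2*o)/(-11) = (-2 + 2*o)*(-1/11) = 2/11 - 2*o/11)
T = -68440/11 (T = 3422*(2/11 - 2/11*11) = 3422*(2/11 - 2) = 3422*(-20/11) = -68440/11 ≈ -6221.8)
s(-1526, -1143) + T = -1526 - 68440/11 = -85226/11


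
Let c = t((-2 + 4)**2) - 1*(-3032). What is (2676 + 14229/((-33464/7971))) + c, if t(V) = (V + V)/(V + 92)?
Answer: 232787825/100392 ≈ 2318.8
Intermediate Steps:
t(V) = 2*V/(92 + V) (t(V) = (2*V)/(92 + V) = 2*V/(92 + V))
c = 36385/12 (c = 2*(-2 + 4)**2/(92 + (-2 + 4)**2) - 1*(-3032) = 2*2**2/(92 + 2**2) + 3032 = 2*4/(92 + 4) + 3032 = 2*4/96 + 3032 = 2*4*(1/96) + 3032 = 1/12 + 3032 = 36385/12 ≈ 3032.1)
(2676 + 14229/((-33464/7971))) + c = (2676 + 14229/((-33464/7971))) + 36385/12 = (2676 + 14229/((-33464*1/7971))) + 36385/12 = (2676 + 14229/(-33464/7971)) + 36385/12 = (2676 + 14229*(-7971/33464)) + 36385/12 = (2676 - 113419359/33464) + 36385/12 = -23869695/33464 + 36385/12 = 232787825/100392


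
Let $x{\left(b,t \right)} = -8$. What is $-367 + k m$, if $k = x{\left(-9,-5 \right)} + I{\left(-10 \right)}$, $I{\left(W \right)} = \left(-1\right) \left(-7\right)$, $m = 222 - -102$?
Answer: $-691$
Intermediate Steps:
$m = 324$ ($m = 222 + 102 = 324$)
$I{\left(W \right)} = 7$
$k = -1$ ($k = -8 + 7 = -1$)
$-367 + k m = -367 - 324 = -691$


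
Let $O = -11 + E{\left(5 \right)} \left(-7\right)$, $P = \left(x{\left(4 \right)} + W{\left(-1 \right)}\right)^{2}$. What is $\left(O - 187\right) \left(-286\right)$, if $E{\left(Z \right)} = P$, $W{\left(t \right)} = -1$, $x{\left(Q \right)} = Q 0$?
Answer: $58630$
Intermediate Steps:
$x{\left(Q \right)} = 0$
$P = 1$ ($P = \left(0 - 1\right)^{2} = \left(-1\right)^{2} = 1$)
$E{\left(Z \right)} = 1$
$O = -18$ ($O = -11 + 1 \left(-7\right) = -11 - 7 = -18$)
$\left(O - 187\right) \left(-286\right) = \left(-18 - 187\right) \left(-286\right) = \left(-205\right) \left(-286\right) = 58630$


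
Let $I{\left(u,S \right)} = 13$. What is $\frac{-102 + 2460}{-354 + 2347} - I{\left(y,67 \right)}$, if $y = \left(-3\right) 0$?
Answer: $- \frac{23551}{1993} \approx -11.817$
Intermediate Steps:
$y = 0$
$\frac{-102 + 2460}{-354 + 2347} - I{\left(y,67 \right)} = \frac{-102 + 2460}{-354 + 2347} - 13 = \frac{2358}{1993} - 13 = - \frac{23551}{1993}$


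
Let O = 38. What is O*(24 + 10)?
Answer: 1292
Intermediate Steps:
O*(24 + 10) = 38*(24 + 10) = 38*34 = 1292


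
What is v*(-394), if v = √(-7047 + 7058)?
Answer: -394*√11 ≈ -1306.8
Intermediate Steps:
v = √11 ≈ 3.3166
v*(-394) = √11*(-394) = -394*√11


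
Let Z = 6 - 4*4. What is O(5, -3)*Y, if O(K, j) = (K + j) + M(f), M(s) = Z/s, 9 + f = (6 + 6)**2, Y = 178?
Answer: 9256/27 ≈ 342.81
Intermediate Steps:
Z = -10 (Z = 6 - 16 = -10)
f = 135 (f = -9 + (6 + 6)**2 = -9 + 12**2 = -9 + 144 = 135)
M(s) = -10/s
O(K, j) = -2/27 + K + j (O(K, j) = (K + j) - 10/135 = (K + j) - 10*1/135 = (K + j) - 2/27 = -2/27 + K + j)
O(5, -3)*Y = (-2/27 + 5 - 3)*178 = (52/27)*178 = 9256/27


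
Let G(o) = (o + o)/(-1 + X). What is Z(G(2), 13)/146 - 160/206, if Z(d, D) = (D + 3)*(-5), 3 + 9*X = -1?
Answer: -9960/7519 ≈ -1.3246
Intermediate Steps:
X = -4/9 (X = -⅓ + (⅑)*(-1) = -⅓ - ⅑ = -4/9 ≈ -0.44444)
G(o) = -18*o/13 (G(o) = (o + o)/(-1 - 4/9) = (2*o)/(-13/9) = (2*o)*(-9/13) = -18*o/13)
Z(d, D) = -15 - 5*D (Z(d, D) = (3 + D)*(-5) = -15 - 5*D)
Z(G(2), 13)/146 - 160/206 = (-15 - 5*13)/146 - 160/206 = (-15 - 65)*(1/146) - 160*1/206 = -80*1/146 - 80/103 = -40/73 - 80/103 = -9960/7519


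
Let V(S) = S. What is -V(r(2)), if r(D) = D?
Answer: -2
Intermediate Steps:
-V(r(2)) = -1*2 = -2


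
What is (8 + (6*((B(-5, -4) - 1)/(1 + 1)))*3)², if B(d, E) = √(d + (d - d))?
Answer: (-1 + 9*I*√5)² ≈ -404.0 - 40.249*I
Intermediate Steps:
B(d, E) = √d (B(d, E) = √(d + 0) = √d)
(8 + (6*((B(-5, -4) - 1)/(1 + 1)))*3)² = (8 + (6*((√(-5) - 1)/(1 + 1)))*3)² = (8 + (6*((I*√5 - 1)/2))*3)² = (8 + (6*((-1 + I*√5)*(½)))*3)² = (8 + (6*(-½ + I*√5/2))*3)² = (8 + (-3 + 3*I*√5)*3)² = (8 + (-9 + 9*I*√5))² = (-1 + 9*I*√5)²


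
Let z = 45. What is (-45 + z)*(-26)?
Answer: 0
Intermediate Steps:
(-45 + z)*(-26) = (-45 + 45)*(-26) = 0*(-26) = 0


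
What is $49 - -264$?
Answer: $313$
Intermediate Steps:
$49 - -264 = 49 + 264 = 313$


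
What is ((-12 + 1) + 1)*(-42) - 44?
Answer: 376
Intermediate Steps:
((-12 + 1) + 1)*(-42) - 44 = (-11 + 1)*(-42) - 44 = -10*(-42) - 44 = 420 - 44 = 376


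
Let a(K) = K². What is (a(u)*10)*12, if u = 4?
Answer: 1920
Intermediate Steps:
(a(u)*10)*12 = (4²*10)*12 = (16*10)*12 = 160*12 = 1920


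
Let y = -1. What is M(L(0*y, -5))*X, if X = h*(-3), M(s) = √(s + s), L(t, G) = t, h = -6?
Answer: 0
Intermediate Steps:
M(s) = √2*√s (M(s) = √(2*s) = √2*√s)
X = 18 (X = -6*(-3) = 18)
M(L(0*y, -5))*X = (√2*√(0*(-1)))*18 = (√2*√0)*18 = (√2*0)*18 = 0*18 = 0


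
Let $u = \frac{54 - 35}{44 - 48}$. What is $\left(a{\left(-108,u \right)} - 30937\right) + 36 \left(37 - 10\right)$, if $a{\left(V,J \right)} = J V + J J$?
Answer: $- \frac{470871}{16} \approx -29429.0$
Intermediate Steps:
$u = - \frac{19}{4}$ ($u = \frac{19}{-4} = 19 \left(- \frac{1}{4}\right) = - \frac{19}{4} \approx -4.75$)
$a{\left(V,J \right)} = J^{2} + J V$ ($a{\left(V,J \right)} = J V + J^{2} = J^{2} + J V$)
$\left(a{\left(-108,u \right)} - 30937\right) + 36 \left(37 - 10\right) = \left(- \frac{19 \left(- \frac{19}{4} - 108\right)}{4} - 30937\right) + 36 \left(37 - 10\right) = \left(\left(- \frac{19}{4}\right) \left(- \frac{451}{4}\right) - 30937\right) + 36 \cdot 27 = \left(\frac{8569}{16} - 30937\right) + 972 = - \frac{486423}{16} + 972 = - \frac{470871}{16}$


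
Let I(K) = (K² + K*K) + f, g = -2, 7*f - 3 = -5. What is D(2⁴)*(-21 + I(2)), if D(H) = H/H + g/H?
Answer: -93/8 ≈ -11.625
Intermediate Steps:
f = -2/7 (f = 3/7 + (⅐)*(-5) = 3/7 - 5/7 = -2/7 ≈ -0.28571)
I(K) = -2/7 + 2*K² (I(K) = (K² + K*K) - 2/7 = (K² + K²) - 2/7 = 2*K² - 2/7 = -2/7 + 2*K²)
D(H) = 1 - 2/H (D(H) = H/H - 2/H = 1 - 2/H)
D(2⁴)*(-21 + I(2)) = ((-2 + 2⁴)/(2⁴))*(-21 + (-2/7 + 2*2²)) = ((-2 + 16)/16)*(-21 + (-2/7 + 2*4)) = ((1/16)*14)*(-21 + (-2/7 + 8)) = 7*(-21 + 54/7)/8 = (7/8)*(-93/7) = -93/8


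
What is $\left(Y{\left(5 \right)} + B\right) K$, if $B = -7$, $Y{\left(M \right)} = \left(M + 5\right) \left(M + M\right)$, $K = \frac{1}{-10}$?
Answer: $- \frac{93}{10} \approx -9.3$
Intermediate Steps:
$K = - \frac{1}{10} \approx -0.1$
$Y{\left(M \right)} = 2 M \left(5 + M\right)$ ($Y{\left(M \right)} = \left(5 + M\right) 2 M = 2 M \left(5 + M\right)$)
$\left(Y{\left(5 \right)} + B\right) K = \left(2 \cdot 5 \left(5 + 5\right) - 7\right) \left(- \frac{1}{10}\right) = \left(2 \cdot 5 \cdot 10 - 7\right) \left(- \frac{1}{10}\right) = \left(100 - 7\right) \left(- \frac{1}{10}\right) = 93 \left(- \frac{1}{10}\right) = - \frac{93}{10}$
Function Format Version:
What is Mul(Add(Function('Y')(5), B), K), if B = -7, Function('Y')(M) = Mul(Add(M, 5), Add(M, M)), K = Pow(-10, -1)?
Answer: Rational(-93, 10) ≈ -9.3000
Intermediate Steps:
K = Rational(-1, 10) ≈ -0.10000
Function('Y')(M) = Mul(2, M, Add(5, M)) (Function('Y')(M) = Mul(Add(5, M), Mul(2, M)) = Mul(2, M, Add(5, M)))
Mul(Add(Function('Y')(5), B), K) = Mul(Add(Mul(2, 5, Add(5, 5)), -7), Rational(-1, 10)) = Mul(Add(Mul(2, 5, 10), -7), Rational(-1, 10)) = Mul(Add(100, -7), Rational(-1, 10)) = Mul(93, Rational(-1, 10)) = Rational(-93, 10)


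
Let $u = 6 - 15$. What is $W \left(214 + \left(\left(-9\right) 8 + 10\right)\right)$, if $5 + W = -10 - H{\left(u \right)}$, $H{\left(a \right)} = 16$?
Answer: $-4712$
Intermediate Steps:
$u = -9$ ($u = 6 - 15 = -9$)
$W = -31$ ($W = -5 - 26 = -31$)
$W \left(214 + \left(\left(-9\right) 8 + 10\right)\right) = - 31 \left(214 + \left(\left(-9\right) 8 + 10\right)\right) = - 31 \left(214 + \left(-72 + 10\right)\right) = - 31 \left(214 - 62\right) = \left(-31\right) 152 = -4712$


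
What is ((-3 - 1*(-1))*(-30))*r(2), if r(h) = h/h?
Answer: 60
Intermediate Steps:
r(h) = 1
((-3 - 1*(-1))*(-30))*r(2) = ((-3 - 1*(-1))*(-30))*1 = ((-3 + 1)*(-30))*1 = -2*(-30)*1 = 60*1 = 60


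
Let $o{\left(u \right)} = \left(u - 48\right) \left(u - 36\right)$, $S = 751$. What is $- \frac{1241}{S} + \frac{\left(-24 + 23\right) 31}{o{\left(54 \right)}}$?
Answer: $- \frac{157309}{81108} \approx -1.9395$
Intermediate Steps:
$o{\left(u \right)} = \left(-48 + u\right) \left(-36 + u\right)$
$- \frac{1241}{S} + \frac{\left(-24 + 23\right) 31}{o{\left(54 \right)}} = - \frac{1241}{751} + \frac{\left(-24 + 23\right) 31}{1728 + 54^{2} - 4536} = \left(-1241\right) \frac{1}{751} + \frac{\left(-1\right) 31}{1728 + 2916 - 4536} = - \frac{1241}{751} - \frac{31}{108} = - \frac{157309}{81108}$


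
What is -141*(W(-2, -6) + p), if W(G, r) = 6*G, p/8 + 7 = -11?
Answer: 21996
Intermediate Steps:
p = -144 (p = -56 + 8*(-11) = -56 - 88 = -144)
-141*(W(-2, -6) + p) = -141*(6*(-2) - 144) = -141*(-12 - 144) = -141*(-156) = 21996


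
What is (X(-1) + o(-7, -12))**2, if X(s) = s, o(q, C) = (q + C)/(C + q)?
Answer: 0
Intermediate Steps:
o(q, C) = 1 (o(q, C) = (C + q)/(C + q) = 1)
(X(-1) + o(-7, -12))**2 = (-1 + 1)**2 = 0**2 = 0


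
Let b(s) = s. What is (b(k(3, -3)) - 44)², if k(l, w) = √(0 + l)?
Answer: (44 - √3)² ≈ 1786.6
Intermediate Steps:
k(l, w) = √l
(b(k(3, -3)) - 44)² = (√3 - 44)² = (-44 + √3)²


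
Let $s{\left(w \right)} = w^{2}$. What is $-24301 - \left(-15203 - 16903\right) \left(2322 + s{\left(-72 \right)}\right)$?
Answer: $240963335$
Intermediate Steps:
$-24301 - \left(-15203 - 16903\right) \left(2322 + s{\left(-72 \right)}\right) = -24301 - \left(-15203 - 16903\right) \left(2322 + \left(-72\right)^{2}\right) = -24301 - - 32106 \left(2322 + 5184\right) = -24301 - \left(-32106\right) 7506 = -24301 - -240987636 = -24301 + 240987636 = 240963335$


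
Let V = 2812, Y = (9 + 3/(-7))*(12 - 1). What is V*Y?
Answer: 1855920/7 ≈ 2.6513e+5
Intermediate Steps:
Y = 660/7 (Y = (9 + 3*(-⅐))*11 = (9 - 3/7)*11 = (60/7)*11 = 660/7 ≈ 94.286)
V*Y = 2812*(660/7) = 1855920/7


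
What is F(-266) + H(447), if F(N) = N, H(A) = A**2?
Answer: 199543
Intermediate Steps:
F(-266) + H(447) = -266 + 447**2 = -266 + 199809 = 199543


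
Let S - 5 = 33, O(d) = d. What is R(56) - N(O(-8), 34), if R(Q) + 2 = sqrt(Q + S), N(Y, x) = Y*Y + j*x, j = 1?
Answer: -100 + sqrt(94) ≈ -90.305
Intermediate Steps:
S = 38 (S = 5 + 33 = 38)
N(Y, x) = x + Y**2 (N(Y, x) = Y*Y + 1*x = Y**2 + x = x + Y**2)
R(Q) = -2 + sqrt(38 + Q) (R(Q) = -2 + sqrt(Q + 38) = -2 + sqrt(38 + Q))
R(56) - N(O(-8), 34) = (-2 + sqrt(38 + 56)) - (34 + (-8)**2) = (-2 + sqrt(94)) - (34 + 64) = (-2 + sqrt(94)) - 1*98 = (-2 + sqrt(94)) - 98 = -100 + sqrt(94)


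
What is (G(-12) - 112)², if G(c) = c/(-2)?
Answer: 11236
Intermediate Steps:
G(c) = -c/2 (G(c) = c*(-½) = -c/2)
(G(-12) - 112)² = (-½*(-12) - 112)² = (6 - 112)² = (-106)² = 11236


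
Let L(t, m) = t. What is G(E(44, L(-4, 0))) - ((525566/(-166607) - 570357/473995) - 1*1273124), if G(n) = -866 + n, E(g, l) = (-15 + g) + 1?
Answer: 100474053431474789/78970884965 ≈ 1.2723e+6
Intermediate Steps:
E(g, l) = -14 + g
G(E(44, L(-4, 0))) - ((525566/(-166607) - 570357/473995) - 1*1273124) = (-866 + (-14 + 44)) - ((525566/(-166607) - 570357/473995) - 1*1273124) = (-866 + 30) - ((525566*(-1/166607) - 570357*1/473995) - 1273124) = -836 - ((-525566/166607 - 570357/473995) - 1273124) = -836 - (-344141124869/78970884965 - 1273124) = -836 - 1*(-100540073091305529/78970884965) = -836 + 100540073091305529/78970884965 = 100474053431474789/78970884965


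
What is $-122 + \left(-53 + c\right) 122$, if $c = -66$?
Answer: $-14640$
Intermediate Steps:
$-122 + \left(-53 + c\right) 122 = -122 + \left(-53 - 66\right) 122 = -122 - 14518 = -14640$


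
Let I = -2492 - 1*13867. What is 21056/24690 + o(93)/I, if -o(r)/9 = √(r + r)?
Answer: 10528/12345 + 3*√186/5453 ≈ 0.86032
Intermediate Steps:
I = -16359 (I = -2492 - 13867 = -16359)
o(r) = -9*√2*√r (o(r) = -9*√(r + r) = -9*√2*√r)
21056/24690 + o(93)/I = 21056/24690 - 9*√2*√93/(-16359) = 21056*(1/24690) - 9*√186*(-1/16359) = 10528/12345 + 3*√186/5453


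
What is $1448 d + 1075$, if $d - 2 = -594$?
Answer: $-856141$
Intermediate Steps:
$d = -592$ ($d = 2 - 594 = -592$)
$1448 d + 1075 = 1448 \left(-592\right) + 1075 = -857216 + 1075 = -856141$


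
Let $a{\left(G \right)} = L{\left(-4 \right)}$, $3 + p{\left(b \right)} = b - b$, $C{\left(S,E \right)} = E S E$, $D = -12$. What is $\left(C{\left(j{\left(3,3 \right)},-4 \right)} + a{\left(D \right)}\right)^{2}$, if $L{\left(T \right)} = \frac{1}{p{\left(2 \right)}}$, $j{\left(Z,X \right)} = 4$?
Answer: $\frac{36481}{9} \approx 4053.4$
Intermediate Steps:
$C{\left(S,E \right)} = S E^{2}$
$p{\left(b \right)} = -3$ ($p{\left(b \right)} = -3 + \left(b - b\right) = -3 + 0 = -3$)
$L{\left(T \right)} = - \frac{1}{3}$ ($L{\left(T \right)} = \frac{1}{-3} = - \frac{1}{3}$)
$a{\left(G \right)} = - \frac{1}{3}$
$\left(C{\left(j{\left(3,3 \right)},-4 \right)} + a{\left(D \right)}\right)^{2} = \left(4 \left(-4\right)^{2} - \frac{1}{3}\right)^{2} = \left(4 \cdot 16 - \frac{1}{3}\right)^{2} = \left(64 - \frac{1}{3}\right)^{2} = \left(\frac{191}{3}\right)^{2} = \frac{36481}{9}$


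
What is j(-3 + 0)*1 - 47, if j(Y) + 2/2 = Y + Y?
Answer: -54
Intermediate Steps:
j(Y) = -1 + 2*Y (j(Y) = -1 + (Y + Y) = -1 + 2*Y)
j(-3 + 0)*1 - 47 = (-1 + 2*(-3 + 0))*1 - 47 = (-1 + 2*(-3))*1 - 47 = (-1 - 6)*1 - 47 = -7*1 - 47 = -7 - 47 = -54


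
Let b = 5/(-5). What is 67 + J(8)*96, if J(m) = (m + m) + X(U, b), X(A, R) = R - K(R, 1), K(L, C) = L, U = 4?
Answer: 1603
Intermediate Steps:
b = -1 (b = 5*(-⅕) = -1)
X(A, R) = 0 (X(A, R) = R - R = 0)
J(m) = 2*m (J(m) = (m + m) + 0 = 2*m + 0 = 2*m)
67 + J(8)*96 = 67 + (2*8)*96 = 67 + 16*96 = 67 + 1536 = 1603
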